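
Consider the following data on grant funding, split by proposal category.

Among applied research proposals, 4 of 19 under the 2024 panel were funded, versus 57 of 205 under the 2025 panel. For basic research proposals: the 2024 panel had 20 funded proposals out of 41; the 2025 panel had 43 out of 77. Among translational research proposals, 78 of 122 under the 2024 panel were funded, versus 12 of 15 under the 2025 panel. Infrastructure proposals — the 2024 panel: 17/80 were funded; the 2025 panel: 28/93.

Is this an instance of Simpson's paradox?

Applied research: the 2024 panel 4/19 = 21.1%, the 2025 panel 57/205 = 27.8% → the 2025 panel
Basic research: the 2024 panel 20/41 = 48.8%, the 2025 panel 43/77 = 55.8% → the 2025 panel
Translational research: the 2024 panel 78/122 = 63.9%, the 2025 panel 12/15 = 80.0% → the 2025 panel
Infrastructure: the 2024 panel 17/80 = 21.2%, the 2025 panel 28/93 = 30.1% → the 2025 panel
Overall: the 2024 panel 119/262 = 45.4%, the 2025 panel 140/390 = 35.9% → the 2024 panel
The 2025 panel wins each proposal group but the 2024 panel wins overall — the comparison reverses. The 2025 panel's proposals skew toward applied research, which has a lower base rate.

Yes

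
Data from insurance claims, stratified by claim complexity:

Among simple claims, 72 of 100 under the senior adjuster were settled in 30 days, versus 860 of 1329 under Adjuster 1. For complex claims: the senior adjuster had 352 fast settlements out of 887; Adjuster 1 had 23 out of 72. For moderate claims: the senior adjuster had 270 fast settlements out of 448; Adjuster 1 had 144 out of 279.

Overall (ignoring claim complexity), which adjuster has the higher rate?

Simple: the senior adjuster 72/100 = 72.0%, Adjuster 1 860/1329 = 64.7% → the senior adjuster
Complex: the senior adjuster 352/887 = 39.7%, Adjuster 1 23/72 = 31.9% → the senior adjuster
Moderate: the senior adjuster 270/448 = 60.3%, Adjuster 1 144/279 = 51.6% → the senior adjuster
Overall: the senior adjuster 694/1435 = 48.4%, Adjuster 1 1027/1680 = 61.1% → Adjuster 1
(The senior adjuster wins every claim group but Adjuster 1 wins overall — the senior adjuster's claims skew toward the low-rate complex group.)

Adjuster 1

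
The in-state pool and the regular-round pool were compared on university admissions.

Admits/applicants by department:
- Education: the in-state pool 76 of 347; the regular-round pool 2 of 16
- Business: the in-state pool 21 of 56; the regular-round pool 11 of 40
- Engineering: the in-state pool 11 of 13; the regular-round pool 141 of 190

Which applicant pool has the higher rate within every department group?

the in-state pool

Education: the in-state pool 76/347 = 21.9%, the regular-round pool 2/16 = 12.5% → the in-state pool
Business: the in-state pool 21/56 = 37.5%, the regular-round pool 11/40 = 27.5% → the in-state pool
Engineering: the in-state pool 11/13 = 84.6%, the regular-round pool 141/190 = 74.2% → the in-state pool
The in-state pool has the higher rate in all 3 groups.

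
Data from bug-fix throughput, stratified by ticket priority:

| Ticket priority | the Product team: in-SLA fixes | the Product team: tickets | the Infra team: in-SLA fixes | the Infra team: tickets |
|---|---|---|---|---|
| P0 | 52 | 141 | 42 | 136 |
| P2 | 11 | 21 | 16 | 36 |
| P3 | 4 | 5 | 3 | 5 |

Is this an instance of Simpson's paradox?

P0: the Product team 52/141 = 36.9%, the Infra team 42/136 = 30.9% → the Product team
P2: the Product team 11/21 = 52.4%, the Infra team 16/36 = 44.4% → the Product team
P3: the Product team 4/5 = 80.0%, the Infra team 3/5 = 60.0% → the Product team
Overall: the Product team 67/167 = 40.1%, the Infra team 61/177 = 34.5% → the Product team
The Product team wins overall and in every ticket group — no reversal.

No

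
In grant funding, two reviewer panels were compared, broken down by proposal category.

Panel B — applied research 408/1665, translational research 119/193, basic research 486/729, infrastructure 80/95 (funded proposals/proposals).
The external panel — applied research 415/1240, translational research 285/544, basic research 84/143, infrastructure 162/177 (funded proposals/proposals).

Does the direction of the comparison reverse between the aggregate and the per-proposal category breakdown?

No

Applied research: Panel B 408/1665 = 24.5%, the external panel 415/1240 = 33.5% → the external panel
Translational research: Panel B 119/193 = 61.7%, the external panel 285/544 = 52.4% → Panel B
Basic research: Panel B 486/729 = 66.7%, the external panel 84/143 = 58.7% → Panel B
Infrastructure: Panel B 80/95 = 84.2%, the external panel 162/177 = 91.5% → the external panel
Overall: Panel B 1093/2682 = 40.8%, the external panel 946/2104 = 45.0% → the external panel
Neither sweeps: Panel B wins 2 of 4 groups, the external panel wins 2. The external panel wins overall but not every group — no Simpson reversal.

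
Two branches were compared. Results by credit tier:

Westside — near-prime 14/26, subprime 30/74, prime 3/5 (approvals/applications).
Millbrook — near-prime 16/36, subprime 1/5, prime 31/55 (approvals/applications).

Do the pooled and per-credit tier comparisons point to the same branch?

Near-prime: Westside 14/26 = 53.8%, Millbrook 16/36 = 44.4% → Westside
Subprime: Westside 30/74 = 40.5%, Millbrook 1/5 = 20.0% → Westside
Prime: Westside 3/5 = 60.0%, Millbrook 31/55 = 56.4% → Westside
Overall: Westside 47/105 = 44.8%, Millbrook 48/96 = 50.0% → Millbrook
Westside wins each credit group but Millbrook wins overall — the comparison reverses. Westside's applications skew toward subprime, which has a lower base rate.

No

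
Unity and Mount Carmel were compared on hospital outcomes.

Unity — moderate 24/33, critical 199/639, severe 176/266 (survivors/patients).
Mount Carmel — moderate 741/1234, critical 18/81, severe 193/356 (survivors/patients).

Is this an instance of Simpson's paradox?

Yes

Moderate: Unity 24/33 = 72.7%, Mount Carmel 741/1234 = 60.0% → Unity
Critical: Unity 199/639 = 31.1%, Mount Carmel 18/81 = 22.2% → Unity
Severe: Unity 176/266 = 66.2%, Mount Carmel 193/356 = 54.2% → Unity
Overall: Unity 399/938 = 42.5%, Mount Carmel 952/1671 = 57.0% → Mount Carmel
Unity wins each case group but Mount Carmel wins overall — the comparison reverses. Unity's patients skew toward critical, which has a lower base rate.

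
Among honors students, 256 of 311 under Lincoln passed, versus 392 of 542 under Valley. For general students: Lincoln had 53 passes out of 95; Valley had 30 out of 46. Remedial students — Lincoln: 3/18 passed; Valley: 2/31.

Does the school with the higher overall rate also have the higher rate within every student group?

Honors: Lincoln 256/311 = 82.3%, Valley 392/542 = 72.3% → Lincoln
General: Lincoln 53/95 = 55.8%, Valley 30/46 = 65.2% → Valley
Remedial: Lincoln 3/18 = 16.7%, Valley 2/31 = 6.5% → Lincoln
Overall: Lincoln 312/424 = 73.6%, Valley 424/619 = 68.5% → Lincoln
Neither sweeps: Lincoln wins 2 of 3 groups, Valley wins 1. Lincoln wins overall but not every group — no Simpson reversal.

No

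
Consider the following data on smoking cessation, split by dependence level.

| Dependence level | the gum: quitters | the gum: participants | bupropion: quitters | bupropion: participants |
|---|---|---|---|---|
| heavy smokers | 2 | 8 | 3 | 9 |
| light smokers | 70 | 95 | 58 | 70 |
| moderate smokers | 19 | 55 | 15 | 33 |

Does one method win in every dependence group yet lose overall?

Heavy smokers: the gum 2/8 = 25.0%, bupropion 3/9 = 33.3% → bupropion
Light smokers: the gum 70/95 = 73.7%, bupropion 58/70 = 82.9% → bupropion
Moderate smokers: the gum 19/55 = 34.5%, bupropion 15/33 = 45.5% → bupropion
Overall: the gum 91/158 = 57.6%, bupropion 76/112 = 67.9% → bupropion
Bupropion wins overall and in every dependence group — no reversal.

No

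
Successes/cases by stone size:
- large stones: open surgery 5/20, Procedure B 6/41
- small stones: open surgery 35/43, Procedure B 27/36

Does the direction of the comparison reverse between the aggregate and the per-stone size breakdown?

Large stones: open surgery 5/20 = 25.0%, Procedure B 6/41 = 14.6% → open surgery
Small stones: open surgery 35/43 = 81.4%, Procedure B 27/36 = 75.0% → open surgery
Overall: open surgery 40/63 = 63.5%, Procedure B 33/77 = 42.9% → open surgery
Open surgery wins overall and in every stone group — no reversal.

No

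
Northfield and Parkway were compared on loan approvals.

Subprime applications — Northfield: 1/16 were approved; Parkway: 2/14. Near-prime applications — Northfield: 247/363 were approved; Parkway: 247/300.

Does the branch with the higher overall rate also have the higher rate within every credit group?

Yes

Subprime: Northfield 1/16 = 6.2%, Parkway 2/14 = 14.3% → Parkway
Near-prime: Northfield 247/363 = 68.0%, Parkway 247/300 = 82.3% → Parkway
Overall: Northfield 248/379 = 65.4%, Parkway 249/314 = 79.3% → Parkway
Parkway wins overall and in every credit group — no reversal.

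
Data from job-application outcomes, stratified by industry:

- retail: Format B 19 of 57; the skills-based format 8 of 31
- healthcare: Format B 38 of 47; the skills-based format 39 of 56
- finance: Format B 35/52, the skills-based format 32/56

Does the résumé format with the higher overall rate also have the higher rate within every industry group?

Yes

Retail: Format B 19/57 = 33.3%, the skills-based format 8/31 = 25.8% → Format B
Healthcare: Format B 38/47 = 80.9%, the skills-based format 39/56 = 69.6% → Format B
Finance: Format B 35/52 = 67.3%, the skills-based format 32/56 = 57.1% → Format B
Overall: Format B 92/156 = 59.0%, the skills-based format 79/143 = 55.2% → Format B
Format B wins overall and in every industry group — no reversal.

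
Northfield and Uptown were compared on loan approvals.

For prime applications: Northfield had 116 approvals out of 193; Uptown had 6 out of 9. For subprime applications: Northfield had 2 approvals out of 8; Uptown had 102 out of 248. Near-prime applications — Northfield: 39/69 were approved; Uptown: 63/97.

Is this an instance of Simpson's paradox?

Prime: Northfield 116/193 = 60.1%, Uptown 6/9 = 66.7% → Uptown
Subprime: Northfield 2/8 = 25.0%, Uptown 102/248 = 41.1% → Uptown
Near-prime: Northfield 39/69 = 56.5%, Uptown 63/97 = 64.9% → Uptown
Overall: Northfield 157/270 = 58.1%, Uptown 171/354 = 48.3% → Northfield
Uptown wins each credit group but Northfield wins overall — the comparison reverses. Uptown's applications skew toward subprime, which has a lower base rate.

Yes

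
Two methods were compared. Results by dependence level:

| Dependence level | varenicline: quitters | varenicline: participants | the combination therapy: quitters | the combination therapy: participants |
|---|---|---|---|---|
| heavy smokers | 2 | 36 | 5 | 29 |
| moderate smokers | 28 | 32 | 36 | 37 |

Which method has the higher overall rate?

the combination therapy

Heavy smokers: varenicline 2/36 = 5.6%, the combination therapy 5/29 = 17.2% → the combination therapy
Moderate smokers: varenicline 28/32 = 87.5%, the combination therapy 36/37 = 97.3% → the combination therapy
Overall: varenicline 30/68 = 44.1%, the combination therapy 41/66 = 62.1% → the combination therapy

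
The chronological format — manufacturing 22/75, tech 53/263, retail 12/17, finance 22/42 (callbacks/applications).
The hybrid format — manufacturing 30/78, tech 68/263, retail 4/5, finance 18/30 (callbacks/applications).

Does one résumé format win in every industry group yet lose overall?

No

Manufacturing: the chronological format 22/75 = 29.3%, the hybrid format 30/78 = 38.5% → the hybrid format
Tech: the chronological format 53/263 = 20.2%, the hybrid format 68/263 = 25.9% → the hybrid format
Retail: the chronological format 12/17 = 70.6%, the hybrid format 4/5 = 80.0% → the hybrid format
Finance: the chronological format 22/42 = 52.4%, the hybrid format 18/30 = 60.0% → the hybrid format
Overall: the chronological format 109/397 = 27.5%, the hybrid format 120/376 = 31.9% → the hybrid format
The hybrid format wins overall and in every industry group — no reversal.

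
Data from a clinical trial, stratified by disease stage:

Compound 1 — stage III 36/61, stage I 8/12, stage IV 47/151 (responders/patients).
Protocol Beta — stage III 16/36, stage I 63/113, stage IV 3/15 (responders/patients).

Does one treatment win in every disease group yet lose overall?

Stage III: Compound 1 36/61 = 59.0%, Protocol Beta 16/36 = 44.4% → Compound 1
Stage I: Compound 1 8/12 = 66.7%, Protocol Beta 63/113 = 55.8% → Compound 1
Stage IV: Compound 1 47/151 = 31.1%, Protocol Beta 3/15 = 20.0% → Compound 1
Overall: Compound 1 91/224 = 40.6%, Protocol Beta 82/164 = 50.0% → Protocol Beta
Compound 1 wins each disease group but Protocol Beta wins overall — the comparison reverses. Compound 1's patients skew toward stage IV, which has a lower base rate.

Yes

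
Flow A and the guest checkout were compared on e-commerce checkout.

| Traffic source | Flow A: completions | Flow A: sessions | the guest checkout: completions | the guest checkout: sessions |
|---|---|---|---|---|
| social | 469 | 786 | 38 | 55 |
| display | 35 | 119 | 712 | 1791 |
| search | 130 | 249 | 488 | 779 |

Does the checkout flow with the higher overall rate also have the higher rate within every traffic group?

Social: Flow A 469/786 = 59.7%, the guest checkout 38/55 = 69.1% → the guest checkout
Display: Flow A 35/119 = 29.4%, the guest checkout 712/1791 = 39.8% → the guest checkout
Search: Flow A 130/249 = 52.2%, the guest checkout 488/779 = 62.6% → the guest checkout
Overall: Flow A 634/1154 = 54.9%, the guest checkout 1238/2625 = 47.2% → Flow A
The guest checkout wins each traffic group but Flow A wins overall — the comparison reverses. The guest checkout's sessions skew toward display, which has a lower base rate.

No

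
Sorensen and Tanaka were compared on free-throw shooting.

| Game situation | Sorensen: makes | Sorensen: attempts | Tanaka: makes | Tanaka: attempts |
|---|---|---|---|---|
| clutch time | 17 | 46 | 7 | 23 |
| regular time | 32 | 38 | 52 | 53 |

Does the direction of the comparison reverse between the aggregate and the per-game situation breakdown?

No

Clutch time: Sorensen 17/46 = 37.0%, Tanaka 7/23 = 30.4% → Sorensen
Regular time: Sorensen 32/38 = 84.2%, Tanaka 52/53 = 98.1% → Tanaka
Overall: Sorensen 49/84 = 58.3%, Tanaka 59/76 = 77.6% → Tanaka
Neither sweeps: Sorensen wins 1 of 2 groups, Tanaka wins 1. Tanaka wins overall but not every group — no Simpson reversal.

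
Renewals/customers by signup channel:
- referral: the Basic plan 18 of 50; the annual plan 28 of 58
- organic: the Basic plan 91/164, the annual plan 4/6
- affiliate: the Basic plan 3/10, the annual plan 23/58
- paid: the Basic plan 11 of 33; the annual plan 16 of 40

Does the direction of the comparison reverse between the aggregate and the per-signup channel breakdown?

Yes

Referral: the Basic plan 18/50 = 36.0%, the annual plan 28/58 = 48.3% → the annual plan
Organic: the Basic plan 91/164 = 55.5%, the annual plan 4/6 = 66.7% → the annual plan
Affiliate: the Basic plan 3/10 = 30.0%, the annual plan 23/58 = 39.7% → the annual plan
Paid: the Basic plan 11/33 = 33.3%, the annual plan 16/40 = 40.0% → the annual plan
Overall: the Basic plan 123/257 = 47.9%, the annual plan 71/162 = 43.8% → the Basic plan
The annual plan wins each signup group but the Basic plan wins overall — the comparison reverses. The annual plan's customers skew toward affiliate, which has a lower base rate.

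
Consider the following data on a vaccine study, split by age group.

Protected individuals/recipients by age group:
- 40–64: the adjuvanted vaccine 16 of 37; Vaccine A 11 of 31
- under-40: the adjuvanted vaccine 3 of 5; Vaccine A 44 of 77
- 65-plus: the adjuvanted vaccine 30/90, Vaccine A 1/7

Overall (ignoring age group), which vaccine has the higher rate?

Vaccine A

40–64: the adjuvanted vaccine 16/37 = 43.2%, Vaccine A 11/31 = 35.5% → the adjuvanted vaccine
Under-40: the adjuvanted vaccine 3/5 = 60.0%, Vaccine A 44/77 = 57.1% → the adjuvanted vaccine
65-plus: the adjuvanted vaccine 30/90 = 33.3%, Vaccine A 1/7 = 14.3% → the adjuvanted vaccine
Overall: the adjuvanted vaccine 49/132 = 37.1%, Vaccine A 56/115 = 48.7% → Vaccine A
(The adjuvanted vaccine wins every age group but Vaccine A wins overall — the adjuvanted vaccine's recipients skew toward the low-rate 65-plus group.)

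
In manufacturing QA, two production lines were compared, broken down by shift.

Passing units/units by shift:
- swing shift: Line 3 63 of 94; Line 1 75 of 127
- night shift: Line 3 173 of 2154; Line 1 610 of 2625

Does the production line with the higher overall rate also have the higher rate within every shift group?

No

Swing shift: Line 3 63/94 = 67.0%, Line 1 75/127 = 59.1% → Line 3
Night shift: Line 3 173/2154 = 8.0%, Line 1 610/2625 = 23.2% → Line 1
Overall: Line 3 236/2248 = 10.5%, Line 1 685/2752 = 24.9% → Line 1
Neither sweeps: Line 3 wins 1 of 2 groups, Line 1 wins 1. Line 1 wins overall but not every group — no Simpson reversal.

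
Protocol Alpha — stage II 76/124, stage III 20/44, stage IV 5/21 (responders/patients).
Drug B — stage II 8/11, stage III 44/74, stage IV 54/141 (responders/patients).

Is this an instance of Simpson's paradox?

Stage II: Protocol Alpha 76/124 = 61.3%, Drug B 8/11 = 72.7% → Drug B
Stage III: Protocol Alpha 20/44 = 45.5%, Drug B 44/74 = 59.5% → Drug B
Stage IV: Protocol Alpha 5/21 = 23.8%, Drug B 54/141 = 38.3% → Drug B
Overall: Protocol Alpha 101/189 = 53.4%, Drug B 106/226 = 46.9% → Protocol Alpha
Drug B wins each disease group but Protocol Alpha wins overall — the comparison reverses. Drug B's patients skew toward stage IV, which has a lower base rate.

Yes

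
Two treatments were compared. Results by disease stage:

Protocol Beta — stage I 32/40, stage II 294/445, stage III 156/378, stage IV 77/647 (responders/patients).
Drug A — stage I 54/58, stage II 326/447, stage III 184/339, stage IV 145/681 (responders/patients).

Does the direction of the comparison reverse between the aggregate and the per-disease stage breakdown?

No

Stage I: Protocol Beta 32/40 = 80.0%, Drug A 54/58 = 93.1% → Drug A
Stage II: Protocol Beta 294/445 = 66.1%, Drug A 326/447 = 72.9% → Drug A
Stage III: Protocol Beta 156/378 = 41.3%, Drug A 184/339 = 54.3% → Drug A
Stage IV: Protocol Beta 77/647 = 11.9%, Drug A 145/681 = 21.3% → Drug A
Overall: Protocol Beta 559/1510 = 37.0%, Drug A 709/1525 = 46.5% → Drug A
Drug A wins overall and in every disease group — no reversal.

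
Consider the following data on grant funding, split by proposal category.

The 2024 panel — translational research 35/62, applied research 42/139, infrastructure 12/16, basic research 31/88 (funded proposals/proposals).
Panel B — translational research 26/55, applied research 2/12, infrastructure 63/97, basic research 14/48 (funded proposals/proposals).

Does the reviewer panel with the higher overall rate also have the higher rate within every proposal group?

Translational research: the 2024 panel 35/62 = 56.5%, Panel B 26/55 = 47.3% → the 2024 panel
Applied research: the 2024 panel 42/139 = 30.2%, Panel B 2/12 = 16.7% → the 2024 panel
Infrastructure: the 2024 panel 12/16 = 75.0%, Panel B 63/97 = 64.9% → the 2024 panel
Basic research: the 2024 panel 31/88 = 35.2%, Panel B 14/48 = 29.2% → the 2024 panel
Overall: the 2024 panel 120/305 = 39.3%, Panel B 105/212 = 49.5% → Panel B
The 2024 panel wins each proposal group but Panel B wins overall — the comparison reverses. The 2024 panel's proposals skew toward applied research, which has a lower base rate.

No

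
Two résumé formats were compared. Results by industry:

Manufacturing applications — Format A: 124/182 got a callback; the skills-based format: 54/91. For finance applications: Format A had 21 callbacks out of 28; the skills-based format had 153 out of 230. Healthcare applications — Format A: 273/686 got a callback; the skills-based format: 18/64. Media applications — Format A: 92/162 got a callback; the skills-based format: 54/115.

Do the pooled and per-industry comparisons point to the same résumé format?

Manufacturing: Format A 124/182 = 68.1%, the skills-based format 54/91 = 59.3% → Format A
Finance: Format A 21/28 = 75.0%, the skills-based format 153/230 = 66.5% → Format A
Healthcare: Format A 273/686 = 39.8%, the skills-based format 18/64 = 28.1% → Format A
Media: Format A 92/162 = 56.8%, the skills-based format 54/115 = 47.0% → Format A
Overall: Format A 510/1058 = 48.2%, the skills-based format 279/500 = 55.8% → the skills-based format
Format A wins each industry group but the skills-based format wins overall — the comparison reverses. Format A's applications skew toward healthcare, which has a lower base rate.

No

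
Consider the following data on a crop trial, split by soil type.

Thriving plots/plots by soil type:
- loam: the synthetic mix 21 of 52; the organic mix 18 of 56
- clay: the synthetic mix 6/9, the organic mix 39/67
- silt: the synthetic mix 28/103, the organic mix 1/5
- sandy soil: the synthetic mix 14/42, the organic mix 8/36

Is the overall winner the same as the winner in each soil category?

No

Loam: the synthetic mix 21/52 = 40.4%, the organic mix 18/56 = 32.1% → the synthetic mix
Clay: the synthetic mix 6/9 = 66.7%, the organic mix 39/67 = 58.2% → the synthetic mix
Silt: the synthetic mix 28/103 = 27.2%, the organic mix 1/5 = 20.0% → the synthetic mix
Sandy soil: the synthetic mix 14/42 = 33.3%, the organic mix 8/36 = 22.2% → the synthetic mix
Overall: the synthetic mix 69/206 = 33.5%, the organic mix 66/164 = 40.2% → the organic mix
The synthetic mix wins each soil group but the organic mix wins overall — the comparison reverses. The synthetic mix's plots skew toward silt, which has a lower base rate.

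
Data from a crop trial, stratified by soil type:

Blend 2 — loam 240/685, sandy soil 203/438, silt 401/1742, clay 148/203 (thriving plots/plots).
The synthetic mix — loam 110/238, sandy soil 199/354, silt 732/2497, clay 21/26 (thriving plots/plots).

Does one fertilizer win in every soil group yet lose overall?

Loam: Blend 2 240/685 = 35.0%, the synthetic mix 110/238 = 46.2% → the synthetic mix
Sandy soil: Blend 2 203/438 = 46.3%, the synthetic mix 199/354 = 56.2% → the synthetic mix
Silt: Blend 2 401/1742 = 23.0%, the synthetic mix 732/2497 = 29.3% → the synthetic mix
Clay: Blend 2 148/203 = 72.9%, the synthetic mix 21/26 = 80.8% → the synthetic mix
Overall: Blend 2 992/3068 = 32.3%, the synthetic mix 1062/3115 = 34.1% → the synthetic mix
The synthetic mix wins overall and in every soil group — no reversal.

No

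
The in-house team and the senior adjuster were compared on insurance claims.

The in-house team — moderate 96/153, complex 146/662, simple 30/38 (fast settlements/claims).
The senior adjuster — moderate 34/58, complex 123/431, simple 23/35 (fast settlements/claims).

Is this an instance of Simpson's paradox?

No

Moderate: the in-house team 96/153 = 62.7%, the senior adjuster 34/58 = 58.6% → the in-house team
Complex: the in-house team 146/662 = 22.1%, the senior adjuster 123/431 = 28.5% → the senior adjuster
Simple: the in-house team 30/38 = 78.9%, the senior adjuster 23/35 = 65.7% → the in-house team
Overall: the in-house team 272/853 = 31.9%, the senior adjuster 180/524 = 34.4% → the senior adjuster
Neither sweeps: the in-house team wins 2 of 3 groups, the senior adjuster wins 1. The senior adjuster wins overall but not every group — no Simpson reversal.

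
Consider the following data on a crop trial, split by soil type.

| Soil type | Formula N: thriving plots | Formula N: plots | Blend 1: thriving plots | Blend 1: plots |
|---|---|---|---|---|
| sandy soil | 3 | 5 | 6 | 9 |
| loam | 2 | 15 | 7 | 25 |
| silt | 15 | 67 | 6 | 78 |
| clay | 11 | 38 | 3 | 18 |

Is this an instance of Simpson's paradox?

Sandy soil: Formula N 3/5 = 60.0%, Blend 1 6/9 = 66.7% → Blend 1
Loam: Formula N 2/15 = 13.3%, Blend 1 7/25 = 28.0% → Blend 1
Silt: Formula N 15/67 = 22.4%, Blend 1 6/78 = 7.7% → Formula N
Clay: Formula N 11/38 = 28.9%, Blend 1 3/18 = 16.7% → Formula N
Overall: Formula N 31/125 = 24.8%, Blend 1 22/130 = 16.9% → Formula N
Neither sweeps: Formula N wins 2 of 4 groups, Blend 1 wins 2. Formula N wins overall but not every group — no Simpson reversal.

No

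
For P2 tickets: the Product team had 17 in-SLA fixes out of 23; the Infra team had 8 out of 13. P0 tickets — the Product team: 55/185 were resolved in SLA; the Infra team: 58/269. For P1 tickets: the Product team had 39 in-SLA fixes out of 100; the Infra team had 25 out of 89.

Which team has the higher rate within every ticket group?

P2: the Product team 17/23 = 73.9%, the Infra team 8/13 = 61.5% → the Product team
P0: the Product team 55/185 = 29.7%, the Infra team 58/269 = 21.6% → the Product team
P1: the Product team 39/100 = 39.0%, the Infra team 25/89 = 28.1% → the Product team
The Product team has the higher rate in all 3 groups.

the Product team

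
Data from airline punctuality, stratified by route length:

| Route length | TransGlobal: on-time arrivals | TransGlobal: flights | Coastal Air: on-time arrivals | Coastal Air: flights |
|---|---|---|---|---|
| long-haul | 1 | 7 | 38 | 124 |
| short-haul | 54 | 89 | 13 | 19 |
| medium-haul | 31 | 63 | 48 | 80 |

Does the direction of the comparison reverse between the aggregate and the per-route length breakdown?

Long-haul: TransGlobal 1/7 = 14.3%, Coastal Air 38/124 = 30.6% → Coastal Air
Short-haul: TransGlobal 54/89 = 60.7%, Coastal Air 13/19 = 68.4% → Coastal Air
Medium-haul: TransGlobal 31/63 = 49.2%, Coastal Air 48/80 = 60.0% → Coastal Air
Overall: TransGlobal 86/159 = 54.1%, Coastal Air 99/223 = 44.4% → TransGlobal
Coastal Air wins each route group but TransGlobal wins overall — the comparison reverses. Coastal Air's flights skew toward long-haul, which has a lower base rate.

Yes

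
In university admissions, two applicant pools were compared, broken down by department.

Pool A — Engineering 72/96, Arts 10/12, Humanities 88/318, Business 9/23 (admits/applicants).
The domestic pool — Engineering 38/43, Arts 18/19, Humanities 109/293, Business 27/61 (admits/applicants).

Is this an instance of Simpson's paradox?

Engineering: Pool A 72/96 = 75.0%, the domestic pool 38/43 = 88.4% → the domestic pool
Arts: Pool A 10/12 = 83.3%, the domestic pool 18/19 = 94.7% → the domestic pool
Humanities: Pool A 88/318 = 27.7%, the domestic pool 109/293 = 37.2% → the domestic pool
Business: Pool A 9/23 = 39.1%, the domestic pool 27/61 = 44.3% → the domestic pool
Overall: Pool A 179/449 = 39.9%, the domestic pool 192/416 = 46.2% → the domestic pool
The domestic pool wins overall and in every department group — no reversal.

No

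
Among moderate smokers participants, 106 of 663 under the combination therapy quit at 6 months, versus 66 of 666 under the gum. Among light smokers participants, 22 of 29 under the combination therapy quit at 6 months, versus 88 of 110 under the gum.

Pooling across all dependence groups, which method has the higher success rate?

the gum

Moderate smokers: the combination therapy 106/663 = 16.0%, the gum 66/666 = 9.9% → the combination therapy
Light smokers: the combination therapy 22/29 = 75.9%, the gum 88/110 = 80.0% → the gum
Overall: the combination therapy 128/692 = 18.5%, the gum 154/776 = 19.8% → the gum
(Neither sweeps every dependence group, but the gum has the higher pooled rate.)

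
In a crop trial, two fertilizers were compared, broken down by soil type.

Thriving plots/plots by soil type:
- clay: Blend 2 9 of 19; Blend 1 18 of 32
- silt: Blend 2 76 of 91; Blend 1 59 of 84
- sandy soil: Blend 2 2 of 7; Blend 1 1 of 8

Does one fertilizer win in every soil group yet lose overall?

Clay: Blend 2 9/19 = 47.4%, Blend 1 18/32 = 56.2% → Blend 1
Silt: Blend 2 76/91 = 83.5%, Blend 1 59/84 = 70.2% → Blend 2
Sandy soil: Blend 2 2/7 = 28.6%, Blend 1 1/8 = 12.5% → Blend 2
Overall: Blend 2 87/117 = 74.4%, Blend 1 78/124 = 62.9% → Blend 2
Neither sweeps: Blend 2 wins 2 of 3 groups, Blend 1 wins 1. Blend 2 wins overall but not every group — no Simpson reversal.

No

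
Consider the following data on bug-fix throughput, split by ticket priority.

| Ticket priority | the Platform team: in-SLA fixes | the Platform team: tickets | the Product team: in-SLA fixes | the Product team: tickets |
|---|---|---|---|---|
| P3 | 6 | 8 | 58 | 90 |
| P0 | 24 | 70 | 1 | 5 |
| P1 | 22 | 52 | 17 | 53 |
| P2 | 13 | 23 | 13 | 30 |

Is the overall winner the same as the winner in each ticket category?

P3: the Platform team 6/8 = 75.0%, the Product team 58/90 = 64.4% → the Platform team
P0: the Platform team 24/70 = 34.3%, the Product team 1/5 = 20.0% → the Platform team
P1: the Platform team 22/52 = 42.3%, the Product team 17/53 = 32.1% → the Platform team
P2: the Platform team 13/23 = 56.5%, the Product team 13/30 = 43.3% → the Platform team
Overall: the Platform team 65/153 = 42.5%, the Product team 89/178 = 50.0% → the Product team
The Platform team wins each ticket group but the Product team wins overall — the comparison reverses. The Platform team's tickets skew toward P0, which has a lower base rate.

No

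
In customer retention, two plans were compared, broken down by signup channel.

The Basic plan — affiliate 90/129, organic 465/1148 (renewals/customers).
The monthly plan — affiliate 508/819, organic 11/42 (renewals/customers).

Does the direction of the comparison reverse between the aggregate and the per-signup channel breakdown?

Affiliate: the Basic plan 90/129 = 69.8%, the monthly plan 508/819 = 62.0% → the Basic plan
Organic: the Basic plan 465/1148 = 40.5%, the monthly plan 11/42 = 26.2% → the Basic plan
Overall: the Basic plan 555/1277 = 43.5%, the monthly plan 519/861 = 60.3% → the monthly plan
The Basic plan wins each signup group but the monthly plan wins overall — the comparison reverses. The Basic plan's customers skew toward organic, which has a lower base rate.

Yes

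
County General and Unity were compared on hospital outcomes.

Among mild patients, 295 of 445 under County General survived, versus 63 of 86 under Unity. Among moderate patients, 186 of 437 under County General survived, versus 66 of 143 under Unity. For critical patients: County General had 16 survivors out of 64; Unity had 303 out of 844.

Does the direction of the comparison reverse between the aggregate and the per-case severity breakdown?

Yes

Mild: County General 295/445 = 66.3%, Unity 63/86 = 73.3% → Unity
Moderate: County General 186/437 = 42.6%, Unity 66/143 = 46.2% → Unity
Critical: County General 16/64 = 25.0%, Unity 303/844 = 35.9% → Unity
Overall: County General 497/946 = 52.5%, Unity 432/1073 = 40.3% → County General
Unity wins each case group but County General wins overall — the comparison reverses. Unity's patients skew toward critical, which has a lower base rate.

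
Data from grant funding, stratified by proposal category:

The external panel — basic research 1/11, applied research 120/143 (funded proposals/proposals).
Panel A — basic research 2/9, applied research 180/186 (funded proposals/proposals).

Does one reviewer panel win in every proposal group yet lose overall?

No

Basic research: the external panel 1/11 = 9.1%, Panel A 2/9 = 22.2% → Panel A
Applied research: the external panel 120/143 = 83.9%, Panel A 180/186 = 96.8% → Panel A
Overall: the external panel 121/154 = 78.6%, Panel A 182/195 = 93.3% → Panel A
Panel A wins overall and in every proposal group — no reversal.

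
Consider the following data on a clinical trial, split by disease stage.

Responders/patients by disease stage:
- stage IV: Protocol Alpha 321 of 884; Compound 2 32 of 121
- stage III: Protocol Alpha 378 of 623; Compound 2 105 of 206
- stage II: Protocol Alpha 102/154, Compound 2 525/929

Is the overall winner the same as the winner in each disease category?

Stage IV: Protocol Alpha 321/884 = 36.3%, Compound 2 32/121 = 26.4% → Protocol Alpha
Stage III: Protocol Alpha 378/623 = 60.7%, Compound 2 105/206 = 51.0% → Protocol Alpha
Stage II: Protocol Alpha 102/154 = 66.2%, Compound 2 525/929 = 56.5% → Protocol Alpha
Overall: Protocol Alpha 801/1661 = 48.2%, Compound 2 662/1256 = 52.7% → Compound 2
Protocol Alpha wins each disease group but Compound 2 wins overall — the comparison reverses. Protocol Alpha's patients skew toward stage IV, which has a lower base rate.

No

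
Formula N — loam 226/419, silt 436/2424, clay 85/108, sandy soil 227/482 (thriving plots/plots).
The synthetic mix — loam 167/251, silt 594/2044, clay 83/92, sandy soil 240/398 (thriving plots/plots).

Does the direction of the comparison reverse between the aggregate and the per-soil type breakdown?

No

Loam: Formula N 226/419 = 53.9%, the synthetic mix 167/251 = 66.5% → the synthetic mix
Silt: Formula N 436/2424 = 18.0%, the synthetic mix 594/2044 = 29.1% → the synthetic mix
Clay: Formula N 85/108 = 78.7%, the synthetic mix 83/92 = 90.2% → the synthetic mix
Sandy soil: Formula N 227/482 = 47.1%, the synthetic mix 240/398 = 60.3% → the synthetic mix
Overall: Formula N 974/3433 = 28.4%, the synthetic mix 1084/2785 = 38.9% → the synthetic mix
The synthetic mix wins overall and in every soil group — no reversal.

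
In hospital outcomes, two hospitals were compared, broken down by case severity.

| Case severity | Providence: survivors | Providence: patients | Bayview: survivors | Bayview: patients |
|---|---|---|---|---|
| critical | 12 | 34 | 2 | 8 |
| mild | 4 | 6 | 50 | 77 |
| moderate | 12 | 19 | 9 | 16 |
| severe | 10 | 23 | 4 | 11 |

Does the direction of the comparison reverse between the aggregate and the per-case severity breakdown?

Critical: Providence 12/34 = 35.3%, Bayview 2/8 = 25.0% → Providence
Mild: Providence 4/6 = 66.7%, Bayview 50/77 = 64.9% → Providence
Moderate: Providence 12/19 = 63.2%, Bayview 9/16 = 56.2% → Providence
Severe: Providence 10/23 = 43.5%, Bayview 4/11 = 36.4% → Providence
Overall: Providence 38/82 = 46.3%, Bayview 65/112 = 58.0% → Bayview
Providence wins each case group but Bayview wins overall — the comparison reverses. Providence's patients skew toward critical, which has a lower base rate.

Yes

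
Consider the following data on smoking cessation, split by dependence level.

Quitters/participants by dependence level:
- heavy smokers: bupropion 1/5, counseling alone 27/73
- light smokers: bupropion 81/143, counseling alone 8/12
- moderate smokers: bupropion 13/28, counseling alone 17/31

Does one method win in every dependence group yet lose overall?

Heavy smokers: bupropion 1/5 = 20.0%, counseling alone 27/73 = 37.0% → counseling alone
Light smokers: bupropion 81/143 = 56.6%, counseling alone 8/12 = 66.7% → counseling alone
Moderate smokers: bupropion 13/28 = 46.4%, counseling alone 17/31 = 54.8% → counseling alone
Overall: bupropion 95/176 = 54.0%, counseling alone 52/116 = 44.8% → bupropion
Counseling alone wins each dependence group but bupropion wins overall — the comparison reverses. Counseling alone's participants skew toward heavy smokers, which has a lower base rate.

Yes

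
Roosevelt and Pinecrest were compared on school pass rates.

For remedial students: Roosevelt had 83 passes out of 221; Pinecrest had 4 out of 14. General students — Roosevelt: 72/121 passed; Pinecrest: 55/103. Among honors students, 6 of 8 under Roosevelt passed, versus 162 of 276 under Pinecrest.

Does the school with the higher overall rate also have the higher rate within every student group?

No

Remedial: Roosevelt 83/221 = 37.6%, Pinecrest 4/14 = 28.6% → Roosevelt
General: Roosevelt 72/121 = 59.5%, Pinecrest 55/103 = 53.4% → Roosevelt
Honors: Roosevelt 6/8 = 75.0%, Pinecrest 162/276 = 58.7% → Roosevelt
Overall: Roosevelt 161/350 = 46.0%, Pinecrest 221/393 = 56.2% → Pinecrest
Roosevelt wins each student group but Pinecrest wins overall — the comparison reverses. Roosevelt's students skew toward remedial, which has a lower base rate.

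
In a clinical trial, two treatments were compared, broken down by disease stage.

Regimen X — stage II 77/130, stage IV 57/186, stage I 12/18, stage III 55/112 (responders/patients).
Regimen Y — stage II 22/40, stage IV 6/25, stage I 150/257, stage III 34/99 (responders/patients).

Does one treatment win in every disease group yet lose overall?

Stage II: Regimen X 77/130 = 59.2%, Regimen Y 22/40 = 55.0% → Regimen X
Stage IV: Regimen X 57/186 = 30.6%, Regimen Y 6/25 = 24.0% → Regimen X
Stage I: Regimen X 12/18 = 66.7%, Regimen Y 150/257 = 58.4% → Regimen X
Stage III: Regimen X 55/112 = 49.1%, Regimen Y 34/99 = 34.3% → Regimen X
Overall: Regimen X 201/446 = 45.1%, Regimen Y 212/421 = 50.4% → Regimen Y
Regimen X wins each disease group but Regimen Y wins overall — the comparison reverses. Regimen X's patients skew toward stage IV, which has a lower base rate.

Yes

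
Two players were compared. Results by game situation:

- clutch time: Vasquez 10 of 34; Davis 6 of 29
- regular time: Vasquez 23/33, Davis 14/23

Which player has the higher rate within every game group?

Vasquez

Clutch time: Vasquez 10/34 = 29.4%, Davis 6/29 = 20.7% → Vasquez
Regular time: Vasquez 23/33 = 69.7%, Davis 14/23 = 60.9% → Vasquez
Vasquez has the higher rate in both groups.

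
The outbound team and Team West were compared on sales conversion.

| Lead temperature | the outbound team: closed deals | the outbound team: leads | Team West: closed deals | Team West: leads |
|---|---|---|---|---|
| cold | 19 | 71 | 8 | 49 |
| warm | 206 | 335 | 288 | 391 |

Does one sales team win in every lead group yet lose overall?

No

Cold: the outbound team 19/71 = 26.8%, Team West 8/49 = 16.3% → the outbound team
Warm: the outbound team 206/335 = 61.5%, Team West 288/391 = 73.7% → Team West
Overall: the outbound team 225/406 = 55.4%, Team West 296/440 = 67.3% → Team West
Neither sweeps: the outbound team wins 1 of 2 groups, Team West wins 1. Team West wins overall but not every group — no Simpson reversal.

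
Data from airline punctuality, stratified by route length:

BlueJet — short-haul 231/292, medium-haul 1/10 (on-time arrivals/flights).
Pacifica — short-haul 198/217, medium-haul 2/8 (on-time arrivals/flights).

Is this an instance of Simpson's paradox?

Short-haul: BlueJet 231/292 = 79.1%, Pacifica 198/217 = 91.2% → Pacifica
Medium-haul: BlueJet 1/10 = 10.0%, Pacifica 2/8 = 25.0% → Pacifica
Overall: BlueJet 232/302 = 76.8%, Pacifica 200/225 = 88.9% → Pacifica
Pacifica wins overall and in every route group — no reversal.

No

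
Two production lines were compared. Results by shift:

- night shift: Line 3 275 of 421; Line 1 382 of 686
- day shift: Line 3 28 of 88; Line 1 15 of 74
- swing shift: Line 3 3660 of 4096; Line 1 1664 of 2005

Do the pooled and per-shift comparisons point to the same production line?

Yes

Night shift: Line 3 275/421 = 65.3%, Line 1 382/686 = 55.7% → Line 3
Day shift: Line 3 28/88 = 31.8%, Line 1 15/74 = 20.3% → Line 3
Swing shift: Line 3 3660/4096 = 89.4%, Line 1 1664/2005 = 83.0% → Line 3
Overall: Line 3 3963/4605 = 86.1%, Line 1 2061/2765 = 74.5% → Line 3
Line 3 wins overall and in every shift group — no reversal.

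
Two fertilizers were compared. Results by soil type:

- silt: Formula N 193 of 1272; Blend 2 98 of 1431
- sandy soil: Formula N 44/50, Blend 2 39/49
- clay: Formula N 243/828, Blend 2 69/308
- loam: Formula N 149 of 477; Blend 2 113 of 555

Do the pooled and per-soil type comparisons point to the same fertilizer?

Yes

Silt: Formula N 193/1272 = 15.2%, Blend 2 98/1431 = 6.8% → Formula N
Sandy soil: Formula N 44/50 = 88.0%, Blend 2 39/49 = 79.6% → Formula N
Clay: Formula N 243/828 = 29.3%, Blend 2 69/308 = 22.4% → Formula N
Loam: Formula N 149/477 = 31.2%, Blend 2 113/555 = 20.4% → Formula N
Overall: Formula N 629/2627 = 23.9%, Blend 2 319/2343 = 13.6% → Formula N
Formula N wins overall and in every soil group — no reversal.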